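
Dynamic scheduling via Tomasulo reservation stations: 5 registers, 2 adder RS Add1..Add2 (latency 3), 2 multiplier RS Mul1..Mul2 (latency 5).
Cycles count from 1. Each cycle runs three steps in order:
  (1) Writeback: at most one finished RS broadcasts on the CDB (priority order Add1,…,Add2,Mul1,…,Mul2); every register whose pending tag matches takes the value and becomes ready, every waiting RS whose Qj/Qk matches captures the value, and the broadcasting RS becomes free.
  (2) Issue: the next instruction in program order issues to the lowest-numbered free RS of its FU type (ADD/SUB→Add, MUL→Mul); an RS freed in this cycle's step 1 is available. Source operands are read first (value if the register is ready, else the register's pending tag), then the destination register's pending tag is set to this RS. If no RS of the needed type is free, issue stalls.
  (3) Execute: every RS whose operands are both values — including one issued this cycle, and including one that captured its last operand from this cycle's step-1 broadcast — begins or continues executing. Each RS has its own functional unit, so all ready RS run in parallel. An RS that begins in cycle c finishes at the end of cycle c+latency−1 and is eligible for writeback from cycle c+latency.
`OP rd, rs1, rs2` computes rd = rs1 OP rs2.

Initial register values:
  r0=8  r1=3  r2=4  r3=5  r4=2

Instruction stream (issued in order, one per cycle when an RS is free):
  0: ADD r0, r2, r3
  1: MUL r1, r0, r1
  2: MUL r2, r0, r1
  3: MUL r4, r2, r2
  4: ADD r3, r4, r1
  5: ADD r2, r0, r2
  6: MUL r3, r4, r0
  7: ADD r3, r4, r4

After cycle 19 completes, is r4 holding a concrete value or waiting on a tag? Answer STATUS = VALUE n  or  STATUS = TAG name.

STATUS = VALUE 59049

  c1: issue ADD r0<-Add1  regs: r0:Add1,r1:3,r2:4,r3:5,r4:2
  c2: issue MUL r1<-Mul1  regs: r0:Add1,r1:Mul1,r2:4,r3:5,r4:2
  c3: issue MUL r2<-Mul2  regs: r0:Add1,r1:Mul1,r2:Mul2,r3:5,r4:2
  c4: CDB Add1=9; stall  regs: r0:9,r1:Mul1,r2:Mul2,r3:5,r4:2
  c5: stall  regs: r0:9,r1:Mul1,r2:Mul2,r3:5,r4:2
  c6: stall  regs: r0:9,r1:Mul1,r2:Mul2,r3:5,r4:2
  c7: stall  regs: r0:9,r1:Mul1,r2:Mul2,r3:5,r4:2
  c8: stall  regs: r0:9,r1:Mul1,r2:Mul2,r3:5,r4:2
  c9: CDB Mul1=27; issue MUL r4<-Mul1  regs: r0:9,r1:27,r2:Mul2,r3:5,r4:Mul1
  c10: issue ADD r3<-Add1  regs: r0:9,r1:27,r2:Mul2,r3:Add1,r4:Mul1
  c11: issue ADD r2<-Add2  regs: r0:9,r1:27,r2:Add2,r3:Add1,r4:Mul1
  c12: stall  regs: r0:9,r1:27,r2:Add2,r3:Add1,r4:Mul1
  c13: stall  regs: r0:9,r1:27,r2:Add2,r3:Add1,r4:Mul1
  c14: CDB Mul2=243; issue MUL r3<-Mul2  regs: r0:9,r1:27,r2:Add2,r3:Mul2,r4:Mul1
  c15: stall  regs: r0:9,r1:27,r2:Add2,r3:Mul2,r4:Mul1
  c16: stall  regs: r0:9,r1:27,r2:Add2,r3:Mul2,r4:Mul1
  c17: CDB Add2=252; issue ADD r3<-Add2  regs: r0:9,r1:27,r2:252,r3:Add2,r4:Mul1
  c18: -  regs: r0:9,r1:27,r2:252,r3:Add2,r4:Mul1
  c19: CDB Mul1=59049  regs: r0:9,r1:27,r2:252,r3:Add2,r4:59049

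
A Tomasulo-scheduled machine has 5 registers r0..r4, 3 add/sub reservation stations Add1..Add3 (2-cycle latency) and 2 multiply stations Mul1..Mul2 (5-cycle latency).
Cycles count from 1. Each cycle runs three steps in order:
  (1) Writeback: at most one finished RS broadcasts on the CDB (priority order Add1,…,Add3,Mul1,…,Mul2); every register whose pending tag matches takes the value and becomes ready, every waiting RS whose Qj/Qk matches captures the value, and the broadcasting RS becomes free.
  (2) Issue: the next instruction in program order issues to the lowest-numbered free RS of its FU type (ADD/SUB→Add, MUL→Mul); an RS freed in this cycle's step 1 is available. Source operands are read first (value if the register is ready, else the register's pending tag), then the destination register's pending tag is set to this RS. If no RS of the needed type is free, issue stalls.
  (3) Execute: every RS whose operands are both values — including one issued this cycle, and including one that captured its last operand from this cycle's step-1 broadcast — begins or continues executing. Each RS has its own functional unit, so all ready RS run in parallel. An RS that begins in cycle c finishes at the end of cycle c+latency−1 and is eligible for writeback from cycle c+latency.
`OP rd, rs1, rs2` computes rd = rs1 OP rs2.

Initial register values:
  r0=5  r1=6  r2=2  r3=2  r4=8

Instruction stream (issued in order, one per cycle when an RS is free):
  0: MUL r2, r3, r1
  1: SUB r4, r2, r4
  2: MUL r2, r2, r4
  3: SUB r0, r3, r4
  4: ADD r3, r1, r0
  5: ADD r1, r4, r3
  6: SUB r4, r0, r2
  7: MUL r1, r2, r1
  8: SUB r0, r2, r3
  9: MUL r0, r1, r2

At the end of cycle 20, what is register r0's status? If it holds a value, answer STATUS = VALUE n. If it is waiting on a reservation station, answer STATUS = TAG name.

cycle 1: issue MUL r2<-Mul1 // r0:5,r1:6,r2:Mul1,r3:2,r4:8
cycle 2: issue SUB r4<-Add1 // r0:5,r1:6,r2:Mul1,r3:2,r4:Add1
cycle 3: issue MUL r2<-Mul2 // r0:5,r1:6,r2:Mul2,r3:2,r4:Add1
cycle 4: issue SUB r0<-Add2 // r0:Add2,r1:6,r2:Mul2,r3:2,r4:Add1
cycle 5: issue ADD r3<-Add3 // r0:Add2,r1:6,r2:Mul2,r3:Add3,r4:Add1
cycle 6: CDB Mul1=12; stall // r0:Add2,r1:6,r2:Mul2,r3:Add3,r4:Add1
cycle 7: stall // r0:Add2,r1:6,r2:Mul2,r3:Add3,r4:Add1
cycle 8: CDB Add1=4; issue ADD r1<-Add1 // r0:Add2,r1:Add1,r2:Mul2,r3:Add3,r4:4
cycle 9: stall // r0:Add2,r1:Add1,r2:Mul2,r3:Add3,r4:4
cycle 10: CDB Add2=-2; issue SUB r4<-Add2 // r0:-2,r1:Add1,r2:Mul2,r3:Add3,r4:Add2
cycle 11: issue MUL r1<-Mul1 // r0:-2,r1:Mul1,r2:Mul2,r3:Add3,r4:Add2
cycle 12: CDB Add3=4; issue SUB r0<-Add3 // r0:Add3,r1:Mul1,r2:Mul2,r3:4,r4:Add2
cycle 13: CDB Mul2=48; issue MUL r0<-Mul2 // r0:Mul2,r1:Mul1,r2:48,r3:4,r4:Add2
cycle 14: CDB Add1=8 // r0:Mul2,r1:Mul1,r2:48,r3:4,r4:Add2
cycle 15: CDB Add2=-50 // r0:Mul2,r1:Mul1,r2:48,r3:4,r4:-50
cycle 16: CDB Add3=44 // r0:Mul2,r1:Mul1,r2:48,r3:4,r4:-50
cycle 17: - // r0:Mul2,r1:Mul1,r2:48,r3:4,r4:-50
cycle 18: - // r0:Mul2,r1:Mul1,r2:48,r3:4,r4:-50
cycle 19: CDB Mul1=384 // r0:Mul2,r1:384,r2:48,r3:4,r4:-50
cycle 20: - // r0:Mul2,r1:384,r2:48,r3:4,r4:-50

STATUS = TAG Mul2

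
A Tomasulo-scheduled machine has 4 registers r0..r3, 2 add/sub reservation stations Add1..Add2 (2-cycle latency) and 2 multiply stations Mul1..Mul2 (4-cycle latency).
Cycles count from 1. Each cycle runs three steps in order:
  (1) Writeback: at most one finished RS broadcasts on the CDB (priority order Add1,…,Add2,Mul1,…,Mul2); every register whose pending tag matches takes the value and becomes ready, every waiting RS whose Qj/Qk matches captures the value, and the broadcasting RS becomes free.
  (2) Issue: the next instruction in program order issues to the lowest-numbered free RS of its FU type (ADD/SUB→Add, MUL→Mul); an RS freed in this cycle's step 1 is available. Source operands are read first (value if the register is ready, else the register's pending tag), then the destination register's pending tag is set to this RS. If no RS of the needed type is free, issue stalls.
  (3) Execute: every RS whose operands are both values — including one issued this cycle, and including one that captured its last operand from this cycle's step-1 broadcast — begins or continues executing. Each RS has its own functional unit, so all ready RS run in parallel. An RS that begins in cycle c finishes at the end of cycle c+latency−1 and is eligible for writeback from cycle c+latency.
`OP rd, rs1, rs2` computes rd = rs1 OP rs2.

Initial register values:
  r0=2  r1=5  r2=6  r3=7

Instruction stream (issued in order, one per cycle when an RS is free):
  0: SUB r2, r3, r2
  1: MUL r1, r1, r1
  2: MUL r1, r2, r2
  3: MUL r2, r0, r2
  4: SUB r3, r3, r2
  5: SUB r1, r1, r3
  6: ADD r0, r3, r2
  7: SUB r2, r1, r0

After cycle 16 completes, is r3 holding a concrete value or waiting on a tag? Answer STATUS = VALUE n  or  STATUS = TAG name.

cycle 1: issue SUB r2<-Add1 // r0:2,r1:5,r2:Add1,r3:7
cycle 2: issue MUL r1<-Mul1 // r0:2,r1:Mul1,r2:Add1,r3:7
cycle 3: CDB Add1=1; issue MUL r1<-Mul2 // r0:2,r1:Mul2,r2:1,r3:7
cycle 4: stall // r0:2,r1:Mul2,r2:1,r3:7
cycle 5: stall // r0:2,r1:Mul2,r2:1,r3:7
cycle 6: CDB Mul1=25; issue MUL r2<-Mul1 // r0:2,r1:Mul2,r2:Mul1,r3:7
cycle 7: CDB Mul2=1; issue SUB r3<-Add1 // r0:2,r1:1,r2:Mul1,r3:Add1
cycle 8: issue SUB r1<-Add2 // r0:2,r1:Add2,r2:Mul1,r3:Add1
cycle 9: stall // r0:2,r1:Add2,r2:Mul1,r3:Add1
cycle 10: CDB Mul1=2; stall // r0:2,r1:Add2,r2:2,r3:Add1
cycle 11: stall // r0:2,r1:Add2,r2:2,r3:Add1
cycle 12: CDB Add1=5; issue ADD r0<-Add1 // r0:Add1,r1:Add2,r2:2,r3:5
cycle 13: stall // r0:Add1,r1:Add2,r2:2,r3:5
cycle 14: CDB Add1=7; issue SUB r2<-Add1 // r0:7,r1:Add2,r2:Add1,r3:5
cycle 15: CDB Add2=-4 // r0:7,r1:-4,r2:Add1,r3:5
cycle 16: - // r0:7,r1:-4,r2:Add1,r3:5

STATUS = VALUE 5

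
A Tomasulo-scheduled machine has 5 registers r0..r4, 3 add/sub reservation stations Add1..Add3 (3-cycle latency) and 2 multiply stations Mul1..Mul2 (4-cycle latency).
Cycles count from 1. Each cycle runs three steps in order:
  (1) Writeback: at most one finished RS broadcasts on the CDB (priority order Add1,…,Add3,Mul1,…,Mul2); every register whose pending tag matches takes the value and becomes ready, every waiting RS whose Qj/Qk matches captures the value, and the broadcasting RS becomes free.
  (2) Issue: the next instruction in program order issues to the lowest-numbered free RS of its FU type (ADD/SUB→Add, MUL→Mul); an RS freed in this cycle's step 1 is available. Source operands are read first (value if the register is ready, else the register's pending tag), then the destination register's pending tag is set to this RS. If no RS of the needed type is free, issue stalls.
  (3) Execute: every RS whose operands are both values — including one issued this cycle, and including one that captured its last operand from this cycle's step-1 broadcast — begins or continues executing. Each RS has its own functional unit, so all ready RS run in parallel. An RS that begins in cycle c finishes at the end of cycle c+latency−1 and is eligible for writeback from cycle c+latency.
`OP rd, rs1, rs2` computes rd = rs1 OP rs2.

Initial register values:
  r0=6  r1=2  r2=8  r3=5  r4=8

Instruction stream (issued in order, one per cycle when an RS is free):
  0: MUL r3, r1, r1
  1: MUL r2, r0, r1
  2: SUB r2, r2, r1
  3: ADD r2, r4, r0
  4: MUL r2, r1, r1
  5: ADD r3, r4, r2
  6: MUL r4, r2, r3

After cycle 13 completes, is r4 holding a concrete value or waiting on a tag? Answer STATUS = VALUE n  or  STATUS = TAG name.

STATUS = TAG Mul2

cycle 1: issue MUL r3<-Mul1 // r0:6,r1:2,r2:8,r3:Mul1,r4:8
cycle 2: issue MUL r2<-Mul2 // r0:6,r1:2,r2:Mul2,r3:Mul1,r4:8
cycle 3: issue SUB r2<-Add1 // r0:6,r1:2,r2:Add1,r3:Mul1,r4:8
cycle 4: issue ADD r2<-Add2 // r0:6,r1:2,r2:Add2,r3:Mul1,r4:8
cycle 5: CDB Mul1=4; issue MUL r2<-Mul1 // r0:6,r1:2,r2:Mul1,r3:4,r4:8
cycle 6: CDB Mul2=12; issue ADD r3<-Add3 // r0:6,r1:2,r2:Mul1,r3:Add3,r4:8
cycle 7: CDB Add2=14; issue MUL r4<-Mul2 // r0:6,r1:2,r2:Mul1,r3:Add3,r4:Mul2
cycle 8: - // r0:6,r1:2,r2:Mul1,r3:Add3,r4:Mul2
cycle 9: CDB Add1=10 // r0:6,r1:2,r2:Mul1,r3:Add3,r4:Mul2
cycle 10: CDB Mul1=4 // r0:6,r1:2,r2:4,r3:Add3,r4:Mul2
cycle 11: - // r0:6,r1:2,r2:4,r3:Add3,r4:Mul2
cycle 12: - // r0:6,r1:2,r2:4,r3:Add3,r4:Mul2
cycle 13: CDB Add3=12 // r0:6,r1:2,r2:4,r3:12,r4:Mul2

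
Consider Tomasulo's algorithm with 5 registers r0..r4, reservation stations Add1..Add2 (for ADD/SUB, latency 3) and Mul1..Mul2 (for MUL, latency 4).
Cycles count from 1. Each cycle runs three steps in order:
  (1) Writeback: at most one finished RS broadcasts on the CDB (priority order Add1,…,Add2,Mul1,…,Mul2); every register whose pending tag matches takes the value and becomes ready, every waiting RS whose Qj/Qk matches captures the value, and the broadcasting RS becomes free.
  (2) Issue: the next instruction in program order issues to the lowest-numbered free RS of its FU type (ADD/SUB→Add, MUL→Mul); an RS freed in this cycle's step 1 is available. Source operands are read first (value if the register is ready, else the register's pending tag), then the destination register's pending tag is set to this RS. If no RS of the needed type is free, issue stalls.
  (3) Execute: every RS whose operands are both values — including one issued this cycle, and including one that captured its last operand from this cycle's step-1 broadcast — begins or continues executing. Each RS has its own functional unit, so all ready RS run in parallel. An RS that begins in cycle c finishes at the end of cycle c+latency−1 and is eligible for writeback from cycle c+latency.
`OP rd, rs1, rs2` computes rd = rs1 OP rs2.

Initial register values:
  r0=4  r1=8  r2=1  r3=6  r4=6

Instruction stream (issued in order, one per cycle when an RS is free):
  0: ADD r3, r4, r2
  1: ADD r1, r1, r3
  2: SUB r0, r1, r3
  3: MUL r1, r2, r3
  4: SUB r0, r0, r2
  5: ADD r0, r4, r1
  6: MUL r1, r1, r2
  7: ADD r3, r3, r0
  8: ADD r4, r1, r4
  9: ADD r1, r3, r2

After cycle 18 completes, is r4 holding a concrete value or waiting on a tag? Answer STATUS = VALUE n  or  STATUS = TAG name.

STATUS = VALUE 13

c1: issue ADD r3<-Add1 | r0:4,r1:8,r2:1,r3:Add1,r4:6
c2: issue ADD r1<-Add2 | r0:4,r1:Add2,r2:1,r3:Add1,r4:6
c3: stall | r0:4,r1:Add2,r2:1,r3:Add1,r4:6
c4: CDB Add1=7; issue SUB r0<-Add1 | r0:Add1,r1:Add2,r2:1,r3:7,r4:6
c5: issue MUL r1<-Mul1 | r0:Add1,r1:Mul1,r2:1,r3:7,r4:6
c6: stall | r0:Add1,r1:Mul1,r2:1,r3:7,r4:6
c7: CDB Add2=15; issue SUB r0<-Add2 | r0:Add2,r1:Mul1,r2:1,r3:7,r4:6
c8: stall | r0:Add2,r1:Mul1,r2:1,r3:7,r4:6
c9: CDB Mul1=7; stall | r0:Add2,r1:7,r2:1,r3:7,r4:6
c10: CDB Add1=8; issue ADD r0<-Add1 | r0:Add1,r1:7,r2:1,r3:7,r4:6
c11: issue MUL r1<-Mul1 | r0:Add1,r1:Mul1,r2:1,r3:7,r4:6
c12: stall | r0:Add1,r1:Mul1,r2:1,r3:7,r4:6
c13: CDB Add1=13; issue ADD r3<-Add1 | r0:13,r1:Mul1,r2:1,r3:Add1,r4:6
c14: CDB Add2=7; issue ADD r4<-Add2 | r0:13,r1:Mul1,r2:1,r3:Add1,r4:Add2
c15: CDB Mul1=7; stall | r0:13,r1:7,r2:1,r3:Add1,r4:Add2
c16: CDB Add1=20; issue ADD r1<-Add1 | r0:13,r1:Add1,r2:1,r3:20,r4:Add2
c17: - | r0:13,r1:Add1,r2:1,r3:20,r4:Add2
c18: CDB Add2=13 | r0:13,r1:Add1,r2:1,r3:20,r4:13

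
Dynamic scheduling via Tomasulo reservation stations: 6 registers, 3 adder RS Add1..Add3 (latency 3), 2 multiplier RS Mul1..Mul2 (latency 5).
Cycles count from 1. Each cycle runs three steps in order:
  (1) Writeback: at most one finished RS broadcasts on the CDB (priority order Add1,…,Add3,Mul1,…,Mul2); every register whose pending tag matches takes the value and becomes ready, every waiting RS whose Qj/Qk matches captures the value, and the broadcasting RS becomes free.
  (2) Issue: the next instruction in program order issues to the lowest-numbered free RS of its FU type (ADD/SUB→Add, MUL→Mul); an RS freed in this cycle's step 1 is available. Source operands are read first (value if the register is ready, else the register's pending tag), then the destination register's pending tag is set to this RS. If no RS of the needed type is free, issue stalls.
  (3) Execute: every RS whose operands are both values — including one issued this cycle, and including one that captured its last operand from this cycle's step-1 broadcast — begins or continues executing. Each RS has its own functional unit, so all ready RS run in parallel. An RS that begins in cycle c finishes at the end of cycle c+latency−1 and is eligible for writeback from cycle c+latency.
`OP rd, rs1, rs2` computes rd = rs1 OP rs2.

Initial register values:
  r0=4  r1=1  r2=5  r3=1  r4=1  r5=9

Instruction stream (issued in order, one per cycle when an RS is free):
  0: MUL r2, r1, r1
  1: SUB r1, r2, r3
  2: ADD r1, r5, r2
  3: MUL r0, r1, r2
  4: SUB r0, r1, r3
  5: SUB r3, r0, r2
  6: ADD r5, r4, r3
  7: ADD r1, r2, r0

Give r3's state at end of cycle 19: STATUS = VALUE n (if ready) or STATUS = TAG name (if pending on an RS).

c1: issue MUL r2<-Mul1 | r0:4,r1:1,r2:Mul1,r3:1,r4:1,r5:9
c2: issue SUB r1<-Add1 | r0:4,r1:Add1,r2:Mul1,r3:1,r4:1,r5:9
c3: issue ADD r1<-Add2 | r0:4,r1:Add2,r2:Mul1,r3:1,r4:1,r5:9
c4: issue MUL r0<-Mul2 | r0:Mul2,r1:Add2,r2:Mul1,r3:1,r4:1,r5:9
c5: issue SUB r0<-Add3 | r0:Add3,r1:Add2,r2:Mul1,r3:1,r4:1,r5:9
c6: CDB Mul1=1; stall | r0:Add3,r1:Add2,r2:1,r3:1,r4:1,r5:9
c7: stall | r0:Add3,r1:Add2,r2:1,r3:1,r4:1,r5:9
c8: stall | r0:Add3,r1:Add2,r2:1,r3:1,r4:1,r5:9
c9: CDB Add1=0; issue SUB r3<-Add1 | r0:Add3,r1:Add2,r2:1,r3:Add1,r4:1,r5:9
c10: CDB Add2=10; issue ADD r5<-Add2 | r0:Add3,r1:10,r2:1,r3:Add1,r4:1,r5:Add2
c11: stall | r0:Add3,r1:10,r2:1,r3:Add1,r4:1,r5:Add2
c12: stall | r0:Add3,r1:10,r2:1,r3:Add1,r4:1,r5:Add2
c13: CDB Add3=9; issue ADD r1<-Add3 | r0:9,r1:Add3,r2:1,r3:Add1,r4:1,r5:Add2
c14: - | r0:9,r1:Add3,r2:1,r3:Add1,r4:1,r5:Add2
c15: CDB Mul2=10 | r0:9,r1:Add3,r2:1,r3:Add1,r4:1,r5:Add2
c16: CDB Add1=8 | r0:9,r1:Add3,r2:1,r3:8,r4:1,r5:Add2
c17: CDB Add3=10 | r0:9,r1:10,r2:1,r3:8,r4:1,r5:Add2
c18: - | r0:9,r1:10,r2:1,r3:8,r4:1,r5:Add2
c19: CDB Add2=9 | r0:9,r1:10,r2:1,r3:8,r4:1,r5:9

STATUS = VALUE 8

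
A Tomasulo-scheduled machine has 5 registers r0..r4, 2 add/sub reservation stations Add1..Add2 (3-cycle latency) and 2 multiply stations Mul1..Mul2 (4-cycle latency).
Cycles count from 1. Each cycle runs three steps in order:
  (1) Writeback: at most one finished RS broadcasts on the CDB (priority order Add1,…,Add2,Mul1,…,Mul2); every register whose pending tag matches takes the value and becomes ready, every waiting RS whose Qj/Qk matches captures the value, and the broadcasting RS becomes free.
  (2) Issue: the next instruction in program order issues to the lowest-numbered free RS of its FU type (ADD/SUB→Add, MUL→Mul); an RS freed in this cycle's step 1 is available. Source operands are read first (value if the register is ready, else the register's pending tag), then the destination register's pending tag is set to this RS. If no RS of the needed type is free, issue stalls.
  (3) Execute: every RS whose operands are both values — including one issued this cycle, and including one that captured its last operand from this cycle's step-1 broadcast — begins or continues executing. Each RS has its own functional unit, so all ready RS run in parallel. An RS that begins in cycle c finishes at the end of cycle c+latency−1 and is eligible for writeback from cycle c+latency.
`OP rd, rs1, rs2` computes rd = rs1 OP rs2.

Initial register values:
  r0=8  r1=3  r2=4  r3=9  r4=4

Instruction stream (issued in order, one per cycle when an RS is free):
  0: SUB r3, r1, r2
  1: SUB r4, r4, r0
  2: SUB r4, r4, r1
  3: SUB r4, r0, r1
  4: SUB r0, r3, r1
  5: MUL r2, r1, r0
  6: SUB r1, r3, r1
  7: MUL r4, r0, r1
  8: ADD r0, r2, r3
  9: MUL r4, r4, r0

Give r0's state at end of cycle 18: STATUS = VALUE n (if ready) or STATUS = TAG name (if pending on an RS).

STATUS = VALUE -13

  c1: issue SUB r3<-Add1  regs: r0:8,r1:3,r2:4,r3:Add1,r4:4
  c2: issue SUB r4<-Add2  regs: r0:8,r1:3,r2:4,r3:Add1,r4:Add2
  c3: stall  regs: r0:8,r1:3,r2:4,r3:Add1,r4:Add2
  c4: CDB Add1=-1; issue SUB r4<-Add1  regs: r0:8,r1:3,r2:4,r3:-1,r4:Add1
  c5: CDB Add2=-4; issue SUB r4<-Add2  regs: r0:8,r1:3,r2:4,r3:-1,r4:Add2
  c6: stall  regs: r0:8,r1:3,r2:4,r3:-1,r4:Add2
  c7: stall  regs: r0:8,r1:3,r2:4,r3:-1,r4:Add2
  c8: CDB Add1=-7; issue SUB r0<-Add1  regs: r0:Add1,r1:3,r2:4,r3:-1,r4:Add2
  c9: CDB Add2=5; issue MUL r2<-Mul1  regs: r0:Add1,r1:3,r2:Mul1,r3:-1,r4:5
  c10: issue SUB r1<-Add2  regs: r0:Add1,r1:Add2,r2:Mul1,r3:-1,r4:5
  c11: CDB Add1=-4; issue MUL r4<-Mul2  regs: r0:-4,r1:Add2,r2:Mul1,r3:-1,r4:Mul2
  c12: issue ADD r0<-Add1  regs: r0:Add1,r1:Add2,r2:Mul1,r3:-1,r4:Mul2
  c13: CDB Add2=-4; stall  regs: r0:Add1,r1:-4,r2:Mul1,r3:-1,r4:Mul2
  c14: stall  regs: r0:Add1,r1:-4,r2:Mul1,r3:-1,r4:Mul2
  c15: CDB Mul1=-12; issue MUL r4<-Mul1  regs: r0:Add1,r1:-4,r2:-12,r3:-1,r4:Mul1
  c16: -  regs: r0:Add1,r1:-4,r2:-12,r3:-1,r4:Mul1
  c17: CDB Mul2=16  regs: r0:Add1,r1:-4,r2:-12,r3:-1,r4:Mul1
  c18: CDB Add1=-13  regs: r0:-13,r1:-4,r2:-12,r3:-1,r4:Mul1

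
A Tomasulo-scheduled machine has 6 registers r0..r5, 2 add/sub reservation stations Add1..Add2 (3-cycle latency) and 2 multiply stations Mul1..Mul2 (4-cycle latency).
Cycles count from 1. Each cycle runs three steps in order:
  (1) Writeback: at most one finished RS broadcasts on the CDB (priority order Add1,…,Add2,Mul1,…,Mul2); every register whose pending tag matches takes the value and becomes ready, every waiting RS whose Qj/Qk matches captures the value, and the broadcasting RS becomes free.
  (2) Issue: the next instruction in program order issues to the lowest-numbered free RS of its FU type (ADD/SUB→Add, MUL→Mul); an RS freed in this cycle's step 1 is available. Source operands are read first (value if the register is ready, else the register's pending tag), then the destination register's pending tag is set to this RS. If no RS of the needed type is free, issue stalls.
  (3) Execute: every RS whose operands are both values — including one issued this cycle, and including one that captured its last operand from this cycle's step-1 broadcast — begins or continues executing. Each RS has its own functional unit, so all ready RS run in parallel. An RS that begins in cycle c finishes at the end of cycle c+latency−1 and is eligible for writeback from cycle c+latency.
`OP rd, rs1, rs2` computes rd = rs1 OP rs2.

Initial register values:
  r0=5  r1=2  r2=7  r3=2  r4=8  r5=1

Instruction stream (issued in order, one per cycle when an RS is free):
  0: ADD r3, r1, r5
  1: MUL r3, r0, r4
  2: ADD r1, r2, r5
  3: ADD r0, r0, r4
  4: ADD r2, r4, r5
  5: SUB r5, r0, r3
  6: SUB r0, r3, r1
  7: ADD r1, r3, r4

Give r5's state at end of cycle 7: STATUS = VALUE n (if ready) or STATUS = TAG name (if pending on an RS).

STATUS = TAG Add1

  c1: issue ADD r3<-Add1  regs: r0:5,r1:2,r2:7,r3:Add1,r4:8,r5:1
  c2: issue MUL r3<-Mul1  regs: r0:5,r1:2,r2:7,r3:Mul1,r4:8,r5:1
  c3: issue ADD r1<-Add2  regs: r0:5,r1:Add2,r2:7,r3:Mul1,r4:8,r5:1
  c4: CDB Add1=3; issue ADD r0<-Add1  regs: r0:Add1,r1:Add2,r2:7,r3:Mul1,r4:8,r5:1
  c5: stall  regs: r0:Add1,r1:Add2,r2:7,r3:Mul1,r4:8,r5:1
  c6: CDB Add2=8; issue ADD r2<-Add2  regs: r0:Add1,r1:8,r2:Add2,r3:Mul1,r4:8,r5:1
  c7: CDB Add1=13; issue SUB r5<-Add1  regs: r0:13,r1:8,r2:Add2,r3:Mul1,r4:8,r5:Add1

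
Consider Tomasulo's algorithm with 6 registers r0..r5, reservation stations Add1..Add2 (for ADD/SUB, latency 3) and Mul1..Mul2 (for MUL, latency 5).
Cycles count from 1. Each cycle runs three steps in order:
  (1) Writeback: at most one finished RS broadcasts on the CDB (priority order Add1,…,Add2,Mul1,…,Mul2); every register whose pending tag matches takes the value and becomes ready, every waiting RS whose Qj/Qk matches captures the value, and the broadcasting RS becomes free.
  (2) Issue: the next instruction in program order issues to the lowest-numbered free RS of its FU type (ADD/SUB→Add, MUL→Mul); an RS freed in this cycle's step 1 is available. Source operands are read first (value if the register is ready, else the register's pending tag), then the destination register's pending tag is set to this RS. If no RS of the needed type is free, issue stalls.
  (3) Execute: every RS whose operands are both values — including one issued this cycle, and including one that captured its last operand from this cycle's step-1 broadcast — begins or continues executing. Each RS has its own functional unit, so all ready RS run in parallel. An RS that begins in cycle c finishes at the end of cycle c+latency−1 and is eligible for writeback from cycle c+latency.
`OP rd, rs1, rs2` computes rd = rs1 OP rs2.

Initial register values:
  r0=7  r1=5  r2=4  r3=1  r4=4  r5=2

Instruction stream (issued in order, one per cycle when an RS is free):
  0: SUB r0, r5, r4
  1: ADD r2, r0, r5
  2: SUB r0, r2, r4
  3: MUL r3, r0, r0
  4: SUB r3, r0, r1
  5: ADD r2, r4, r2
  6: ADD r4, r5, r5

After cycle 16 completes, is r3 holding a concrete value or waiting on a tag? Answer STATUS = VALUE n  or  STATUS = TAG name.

STATUS = VALUE -9

  c1: issue SUB r0<-Add1  regs: r0:Add1,r1:5,r2:4,r3:1,r4:4,r5:2
  c2: issue ADD r2<-Add2  regs: r0:Add1,r1:5,r2:Add2,r3:1,r4:4,r5:2
  c3: stall  regs: r0:Add1,r1:5,r2:Add2,r3:1,r4:4,r5:2
  c4: CDB Add1=-2; issue SUB r0<-Add1  regs: r0:Add1,r1:5,r2:Add2,r3:1,r4:4,r5:2
  c5: issue MUL r3<-Mul1  regs: r0:Add1,r1:5,r2:Add2,r3:Mul1,r4:4,r5:2
  c6: stall  regs: r0:Add1,r1:5,r2:Add2,r3:Mul1,r4:4,r5:2
  c7: CDB Add2=0; issue SUB r3<-Add2  regs: r0:Add1,r1:5,r2:0,r3:Add2,r4:4,r5:2
  c8: stall  regs: r0:Add1,r1:5,r2:0,r3:Add2,r4:4,r5:2
  c9: stall  regs: r0:Add1,r1:5,r2:0,r3:Add2,r4:4,r5:2
  c10: CDB Add1=-4; issue ADD r2<-Add1  regs: r0:-4,r1:5,r2:Add1,r3:Add2,r4:4,r5:2
  c11: stall  regs: r0:-4,r1:5,r2:Add1,r3:Add2,r4:4,r5:2
  c12: stall  regs: r0:-4,r1:5,r2:Add1,r3:Add2,r4:4,r5:2
  c13: CDB Add1=4; issue ADD r4<-Add1  regs: r0:-4,r1:5,r2:4,r3:Add2,r4:Add1,r5:2
  c14: CDB Add2=-9  regs: r0:-4,r1:5,r2:4,r3:-9,r4:Add1,r5:2
  c15: CDB Mul1=16  regs: r0:-4,r1:5,r2:4,r3:-9,r4:Add1,r5:2
  c16: CDB Add1=4  regs: r0:-4,r1:5,r2:4,r3:-9,r4:4,r5:2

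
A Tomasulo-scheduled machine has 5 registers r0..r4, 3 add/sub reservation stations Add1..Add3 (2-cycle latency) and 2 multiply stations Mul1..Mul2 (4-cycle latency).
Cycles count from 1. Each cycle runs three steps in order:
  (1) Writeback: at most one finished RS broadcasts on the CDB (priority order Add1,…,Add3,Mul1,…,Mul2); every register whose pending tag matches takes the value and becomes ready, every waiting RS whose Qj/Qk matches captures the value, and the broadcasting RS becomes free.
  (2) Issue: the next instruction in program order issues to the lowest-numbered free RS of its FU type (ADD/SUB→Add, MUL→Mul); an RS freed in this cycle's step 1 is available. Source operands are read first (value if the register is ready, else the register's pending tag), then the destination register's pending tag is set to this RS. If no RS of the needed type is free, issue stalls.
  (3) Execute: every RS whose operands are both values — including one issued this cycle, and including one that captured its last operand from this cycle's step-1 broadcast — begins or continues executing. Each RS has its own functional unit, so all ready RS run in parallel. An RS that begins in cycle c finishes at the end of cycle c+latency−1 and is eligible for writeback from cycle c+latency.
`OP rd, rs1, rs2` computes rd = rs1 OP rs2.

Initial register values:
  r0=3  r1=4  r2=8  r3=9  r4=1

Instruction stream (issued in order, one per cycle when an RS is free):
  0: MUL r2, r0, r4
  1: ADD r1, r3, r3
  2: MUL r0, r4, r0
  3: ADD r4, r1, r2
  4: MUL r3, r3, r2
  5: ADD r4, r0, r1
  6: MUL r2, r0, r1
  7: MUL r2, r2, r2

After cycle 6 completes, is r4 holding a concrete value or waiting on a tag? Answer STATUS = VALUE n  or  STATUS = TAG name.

c1: issue MUL r2<-Mul1 | r0:3,r1:4,r2:Mul1,r3:9,r4:1
c2: issue ADD r1<-Add1 | r0:3,r1:Add1,r2:Mul1,r3:9,r4:1
c3: issue MUL r0<-Mul2 | r0:Mul2,r1:Add1,r2:Mul1,r3:9,r4:1
c4: CDB Add1=18; issue ADD r4<-Add1 | r0:Mul2,r1:18,r2:Mul1,r3:9,r4:Add1
c5: CDB Mul1=3; issue MUL r3<-Mul1 | r0:Mul2,r1:18,r2:3,r3:Mul1,r4:Add1
c6: issue ADD r4<-Add2 | r0:Mul2,r1:18,r2:3,r3:Mul1,r4:Add2

STATUS = TAG Add2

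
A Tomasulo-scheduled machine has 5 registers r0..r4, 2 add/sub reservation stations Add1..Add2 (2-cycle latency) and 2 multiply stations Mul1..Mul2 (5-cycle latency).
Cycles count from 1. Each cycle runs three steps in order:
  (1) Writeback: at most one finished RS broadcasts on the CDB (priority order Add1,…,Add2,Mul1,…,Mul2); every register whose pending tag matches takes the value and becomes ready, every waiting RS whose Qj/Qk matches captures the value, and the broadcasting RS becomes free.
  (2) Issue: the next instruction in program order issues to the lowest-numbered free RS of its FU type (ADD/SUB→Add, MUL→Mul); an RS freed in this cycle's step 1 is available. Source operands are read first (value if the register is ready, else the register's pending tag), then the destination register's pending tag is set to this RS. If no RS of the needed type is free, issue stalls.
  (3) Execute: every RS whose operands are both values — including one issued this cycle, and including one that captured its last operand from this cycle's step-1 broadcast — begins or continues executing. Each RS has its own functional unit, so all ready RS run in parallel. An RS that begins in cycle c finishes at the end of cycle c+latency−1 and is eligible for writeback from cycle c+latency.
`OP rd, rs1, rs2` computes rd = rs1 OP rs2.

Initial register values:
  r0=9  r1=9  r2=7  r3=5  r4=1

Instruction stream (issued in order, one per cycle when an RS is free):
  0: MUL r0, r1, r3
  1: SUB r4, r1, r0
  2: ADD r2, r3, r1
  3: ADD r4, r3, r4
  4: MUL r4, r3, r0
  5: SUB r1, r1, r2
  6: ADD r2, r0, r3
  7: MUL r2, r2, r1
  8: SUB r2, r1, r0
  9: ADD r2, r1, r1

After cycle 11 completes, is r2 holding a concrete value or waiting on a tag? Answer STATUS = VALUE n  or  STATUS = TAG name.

cycle 1: issue MUL r0<-Mul1 // r0:Mul1,r1:9,r2:7,r3:5,r4:1
cycle 2: issue SUB r4<-Add1 // r0:Mul1,r1:9,r2:7,r3:5,r4:Add1
cycle 3: issue ADD r2<-Add2 // r0:Mul1,r1:9,r2:Add2,r3:5,r4:Add1
cycle 4: stall // r0:Mul1,r1:9,r2:Add2,r3:5,r4:Add1
cycle 5: CDB Add2=14; issue ADD r4<-Add2 // r0:Mul1,r1:9,r2:14,r3:5,r4:Add2
cycle 6: CDB Mul1=45; issue MUL r4<-Mul1 // r0:45,r1:9,r2:14,r3:5,r4:Mul1
cycle 7: stall // r0:45,r1:9,r2:14,r3:5,r4:Mul1
cycle 8: CDB Add1=-36; issue SUB r1<-Add1 // r0:45,r1:Add1,r2:14,r3:5,r4:Mul1
cycle 9: stall // r0:45,r1:Add1,r2:14,r3:5,r4:Mul1
cycle 10: CDB Add1=-5; issue ADD r2<-Add1 // r0:45,r1:-5,r2:Add1,r3:5,r4:Mul1
cycle 11: CDB Add2=-31; issue MUL r2<-Mul2 // r0:45,r1:-5,r2:Mul2,r3:5,r4:Mul1

STATUS = TAG Mul2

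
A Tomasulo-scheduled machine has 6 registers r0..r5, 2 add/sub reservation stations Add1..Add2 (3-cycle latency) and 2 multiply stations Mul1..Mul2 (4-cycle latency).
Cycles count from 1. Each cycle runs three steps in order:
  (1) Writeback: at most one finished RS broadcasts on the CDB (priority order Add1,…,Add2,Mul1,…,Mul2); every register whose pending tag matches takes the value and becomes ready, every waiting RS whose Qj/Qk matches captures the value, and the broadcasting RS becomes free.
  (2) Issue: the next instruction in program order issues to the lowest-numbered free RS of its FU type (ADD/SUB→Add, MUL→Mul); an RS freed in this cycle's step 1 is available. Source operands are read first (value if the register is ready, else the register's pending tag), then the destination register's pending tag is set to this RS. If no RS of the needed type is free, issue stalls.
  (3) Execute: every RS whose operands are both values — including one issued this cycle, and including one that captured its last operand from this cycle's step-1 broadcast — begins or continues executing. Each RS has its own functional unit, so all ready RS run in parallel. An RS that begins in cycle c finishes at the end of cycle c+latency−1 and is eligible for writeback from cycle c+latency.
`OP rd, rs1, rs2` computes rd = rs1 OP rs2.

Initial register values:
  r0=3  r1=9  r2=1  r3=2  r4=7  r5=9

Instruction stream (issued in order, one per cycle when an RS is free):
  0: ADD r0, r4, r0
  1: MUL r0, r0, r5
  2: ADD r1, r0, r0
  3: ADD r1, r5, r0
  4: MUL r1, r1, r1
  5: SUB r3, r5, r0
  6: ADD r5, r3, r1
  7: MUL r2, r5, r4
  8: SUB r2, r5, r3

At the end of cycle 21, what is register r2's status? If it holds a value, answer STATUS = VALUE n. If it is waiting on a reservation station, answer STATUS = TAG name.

STATUS = VALUE 9801

c1: issue ADD r0<-Add1 | r0:Add1,r1:9,r2:1,r3:2,r4:7,r5:9
c2: issue MUL r0<-Mul1 | r0:Mul1,r1:9,r2:1,r3:2,r4:7,r5:9
c3: issue ADD r1<-Add2 | r0:Mul1,r1:Add2,r2:1,r3:2,r4:7,r5:9
c4: CDB Add1=10; issue ADD r1<-Add1 | r0:Mul1,r1:Add1,r2:1,r3:2,r4:7,r5:9
c5: issue MUL r1<-Mul2 | r0:Mul1,r1:Mul2,r2:1,r3:2,r4:7,r5:9
c6: stall | r0:Mul1,r1:Mul2,r2:1,r3:2,r4:7,r5:9
c7: stall | r0:Mul1,r1:Mul2,r2:1,r3:2,r4:7,r5:9
c8: CDB Mul1=90; stall | r0:90,r1:Mul2,r2:1,r3:2,r4:7,r5:9
c9: stall | r0:90,r1:Mul2,r2:1,r3:2,r4:7,r5:9
c10: stall | r0:90,r1:Mul2,r2:1,r3:2,r4:7,r5:9
c11: CDB Add1=99; issue SUB r3<-Add1 | r0:90,r1:Mul2,r2:1,r3:Add1,r4:7,r5:9
c12: CDB Add2=180; issue ADD r5<-Add2 | r0:90,r1:Mul2,r2:1,r3:Add1,r4:7,r5:Add2
c13: issue MUL r2<-Mul1 | r0:90,r1:Mul2,r2:Mul1,r3:Add1,r4:7,r5:Add2
c14: CDB Add1=-81; issue SUB r2<-Add1 | r0:90,r1:Mul2,r2:Add1,r3:-81,r4:7,r5:Add2
c15: CDB Mul2=9801 | r0:90,r1:9801,r2:Add1,r3:-81,r4:7,r5:Add2
c16: - | r0:90,r1:9801,r2:Add1,r3:-81,r4:7,r5:Add2
c17: - | r0:90,r1:9801,r2:Add1,r3:-81,r4:7,r5:Add2
c18: CDB Add2=9720 | r0:90,r1:9801,r2:Add1,r3:-81,r4:7,r5:9720
c19: - | r0:90,r1:9801,r2:Add1,r3:-81,r4:7,r5:9720
c20: - | r0:90,r1:9801,r2:Add1,r3:-81,r4:7,r5:9720
c21: CDB Add1=9801 | r0:90,r1:9801,r2:9801,r3:-81,r4:7,r5:9720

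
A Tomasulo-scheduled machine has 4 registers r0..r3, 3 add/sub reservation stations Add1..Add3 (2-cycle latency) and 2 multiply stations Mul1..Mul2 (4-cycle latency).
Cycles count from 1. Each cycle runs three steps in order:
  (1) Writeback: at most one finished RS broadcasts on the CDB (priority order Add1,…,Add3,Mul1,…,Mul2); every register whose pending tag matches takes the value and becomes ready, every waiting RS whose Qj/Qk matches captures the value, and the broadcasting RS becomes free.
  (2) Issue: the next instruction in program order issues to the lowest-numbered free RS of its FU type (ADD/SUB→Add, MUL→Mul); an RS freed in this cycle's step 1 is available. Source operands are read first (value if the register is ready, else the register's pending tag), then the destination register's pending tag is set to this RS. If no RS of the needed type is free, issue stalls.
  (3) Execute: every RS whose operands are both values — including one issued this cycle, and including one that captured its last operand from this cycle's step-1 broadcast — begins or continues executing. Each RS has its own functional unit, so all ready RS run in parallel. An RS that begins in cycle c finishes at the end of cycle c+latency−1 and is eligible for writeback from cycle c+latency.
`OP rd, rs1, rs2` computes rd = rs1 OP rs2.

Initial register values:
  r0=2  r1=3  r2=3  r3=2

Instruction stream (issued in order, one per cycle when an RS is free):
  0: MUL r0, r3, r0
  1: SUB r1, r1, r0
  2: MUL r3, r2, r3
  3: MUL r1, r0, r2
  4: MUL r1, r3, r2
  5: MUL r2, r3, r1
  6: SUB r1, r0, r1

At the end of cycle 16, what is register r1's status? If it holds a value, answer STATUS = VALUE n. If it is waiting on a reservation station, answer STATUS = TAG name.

  c1: issue MUL r0<-Mul1  regs: r0:Mul1,r1:3,r2:3,r3:2
  c2: issue SUB r1<-Add1  regs: r0:Mul1,r1:Add1,r2:3,r3:2
  c3: issue MUL r3<-Mul2  regs: r0:Mul1,r1:Add1,r2:3,r3:Mul2
  c4: stall  regs: r0:Mul1,r1:Add1,r2:3,r3:Mul2
  c5: CDB Mul1=4; issue MUL r1<-Mul1  regs: r0:4,r1:Mul1,r2:3,r3:Mul2
  c6: stall  regs: r0:4,r1:Mul1,r2:3,r3:Mul2
  c7: CDB Add1=-1; stall  regs: r0:4,r1:Mul1,r2:3,r3:Mul2
  c8: CDB Mul2=6; issue MUL r1<-Mul2  regs: r0:4,r1:Mul2,r2:3,r3:6
  c9: CDB Mul1=12; issue MUL r2<-Mul1  regs: r0:4,r1:Mul2,r2:Mul1,r3:6
  c10: issue SUB r1<-Add1  regs: r0:4,r1:Add1,r2:Mul1,r3:6
  c11: -  regs: r0:4,r1:Add1,r2:Mul1,r3:6
  c12: CDB Mul2=18  regs: r0:4,r1:Add1,r2:Mul1,r3:6
  c13: -  regs: r0:4,r1:Add1,r2:Mul1,r3:6
  c14: CDB Add1=-14  regs: r0:4,r1:-14,r2:Mul1,r3:6
  c15: -  regs: r0:4,r1:-14,r2:Mul1,r3:6
  c16: CDB Mul1=108  regs: r0:4,r1:-14,r2:108,r3:6

STATUS = VALUE -14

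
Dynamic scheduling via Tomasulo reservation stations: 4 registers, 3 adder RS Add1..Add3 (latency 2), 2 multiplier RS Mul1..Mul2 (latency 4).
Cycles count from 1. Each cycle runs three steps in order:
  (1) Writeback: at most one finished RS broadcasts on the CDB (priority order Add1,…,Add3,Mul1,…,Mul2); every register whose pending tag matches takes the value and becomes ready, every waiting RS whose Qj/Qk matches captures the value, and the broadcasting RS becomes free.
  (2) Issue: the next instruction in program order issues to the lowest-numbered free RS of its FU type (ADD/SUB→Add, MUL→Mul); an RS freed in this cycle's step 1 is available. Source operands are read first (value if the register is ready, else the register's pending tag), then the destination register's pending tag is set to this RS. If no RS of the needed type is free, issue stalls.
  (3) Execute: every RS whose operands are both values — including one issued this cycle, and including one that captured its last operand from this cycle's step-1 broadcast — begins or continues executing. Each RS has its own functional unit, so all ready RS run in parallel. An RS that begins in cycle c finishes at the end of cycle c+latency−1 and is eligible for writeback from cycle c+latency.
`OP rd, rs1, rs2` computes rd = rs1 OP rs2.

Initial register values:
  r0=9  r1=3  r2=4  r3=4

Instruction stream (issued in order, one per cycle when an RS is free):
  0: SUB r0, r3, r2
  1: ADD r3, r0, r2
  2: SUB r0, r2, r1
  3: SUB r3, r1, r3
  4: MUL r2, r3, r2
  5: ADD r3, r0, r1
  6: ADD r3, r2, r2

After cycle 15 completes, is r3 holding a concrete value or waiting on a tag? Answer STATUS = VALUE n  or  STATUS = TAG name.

c1: issue SUB r0<-Add1 | r0:Add1,r1:3,r2:4,r3:4
c2: issue ADD r3<-Add2 | r0:Add1,r1:3,r2:4,r3:Add2
c3: CDB Add1=0; issue SUB r0<-Add1 | r0:Add1,r1:3,r2:4,r3:Add2
c4: issue SUB r3<-Add3 | r0:Add1,r1:3,r2:4,r3:Add3
c5: CDB Add1=1; issue MUL r2<-Mul1 | r0:1,r1:3,r2:Mul1,r3:Add3
c6: CDB Add2=4; issue ADD r3<-Add1 | r0:1,r1:3,r2:Mul1,r3:Add1
c7: issue ADD r3<-Add2 | r0:1,r1:3,r2:Mul1,r3:Add2
c8: CDB Add1=4 | r0:1,r1:3,r2:Mul1,r3:Add2
c9: CDB Add3=-1 | r0:1,r1:3,r2:Mul1,r3:Add2
c10: - | r0:1,r1:3,r2:Mul1,r3:Add2
c11: - | r0:1,r1:3,r2:Mul1,r3:Add2
c12: - | r0:1,r1:3,r2:Mul1,r3:Add2
c13: CDB Mul1=-4 | r0:1,r1:3,r2:-4,r3:Add2
c14: - | r0:1,r1:3,r2:-4,r3:Add2
c15: CDB Add2=-8 | r0:1,r1:3,r2:-4,r3:-8

STATUS = VALUE -8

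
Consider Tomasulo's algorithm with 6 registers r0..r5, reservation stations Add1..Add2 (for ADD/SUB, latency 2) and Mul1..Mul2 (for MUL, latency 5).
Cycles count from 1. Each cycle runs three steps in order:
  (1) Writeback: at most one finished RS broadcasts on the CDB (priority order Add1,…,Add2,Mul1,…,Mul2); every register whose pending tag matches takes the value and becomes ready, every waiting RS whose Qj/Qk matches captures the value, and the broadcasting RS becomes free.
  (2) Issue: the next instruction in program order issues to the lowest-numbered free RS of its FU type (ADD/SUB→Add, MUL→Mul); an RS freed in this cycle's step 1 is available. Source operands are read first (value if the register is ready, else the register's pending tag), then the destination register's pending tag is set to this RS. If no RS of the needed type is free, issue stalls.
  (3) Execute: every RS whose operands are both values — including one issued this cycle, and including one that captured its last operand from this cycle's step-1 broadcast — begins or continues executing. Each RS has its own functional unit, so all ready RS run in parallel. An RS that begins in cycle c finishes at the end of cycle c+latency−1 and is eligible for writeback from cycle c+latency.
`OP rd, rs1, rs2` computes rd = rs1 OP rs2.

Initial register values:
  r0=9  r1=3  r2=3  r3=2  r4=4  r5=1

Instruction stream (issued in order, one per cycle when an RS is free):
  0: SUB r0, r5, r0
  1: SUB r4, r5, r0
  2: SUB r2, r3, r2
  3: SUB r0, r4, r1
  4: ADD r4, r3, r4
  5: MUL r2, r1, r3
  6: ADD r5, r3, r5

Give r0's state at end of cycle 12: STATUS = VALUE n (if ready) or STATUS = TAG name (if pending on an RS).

STATUS = VALUE 6

cycle 1: issue SUB r0<-Add1 // r0:Add1,r1:3,r2:3,r3:2,r4:4,r5:1
cycle 2: issue SUB r4<-Add2 // r0:Add1,r1:3,r2:3,r3:2,r4:Add2,r5:1
cycle 3: CDB Add1=-8; issue SUB r2<-Add1 // r0:-8,r1:3,r2:Add1,r3:2,r4:Add2,r5:1
cycle 4: stall // r0:-8,r1:3,r2:Add1,r3:2,r4:Add2,r5:1
cycle 5: CDB Add1=-1; issue SUB r0<-Add1 // r0:Add1,r1:3,r2:-1,r3:2,r4:Add2,r5:1
cycle 6: CDB Add2=9; issue ADD r4<-Add2 // r0:Add1,r1:3,r2:-1,r3:2,r4:Add2,r5:1
cycle 7: issue MUL r2<-Mul1 // r0:Add1,r1:3,r2:Mul1,r3:2,r4:Add2,r5:1
cycle 8: CDB Add1=6; issue ADD r5<-Add1 // r0:6,r1:3,r2:Mul1,r3:2,r4:Add2,r5:Add1
cycle 9: CDB Add2=11 // r0:6,r1:3,r2:Mul1,r3:2,r4:11,r5:Add1
cycle 10: CDB Add1=3 // r0:6,r1:3,r2:Mul1,r3:2,r4:11,r5:3
cycle 11: - // r0:6,r1:3,r2:Mul1,r3:2,r4:11,r5:3
cycle 12: CDB Mul1=6 // r0:6,r1:3,r2:6,r3:2,r4:11,r5:3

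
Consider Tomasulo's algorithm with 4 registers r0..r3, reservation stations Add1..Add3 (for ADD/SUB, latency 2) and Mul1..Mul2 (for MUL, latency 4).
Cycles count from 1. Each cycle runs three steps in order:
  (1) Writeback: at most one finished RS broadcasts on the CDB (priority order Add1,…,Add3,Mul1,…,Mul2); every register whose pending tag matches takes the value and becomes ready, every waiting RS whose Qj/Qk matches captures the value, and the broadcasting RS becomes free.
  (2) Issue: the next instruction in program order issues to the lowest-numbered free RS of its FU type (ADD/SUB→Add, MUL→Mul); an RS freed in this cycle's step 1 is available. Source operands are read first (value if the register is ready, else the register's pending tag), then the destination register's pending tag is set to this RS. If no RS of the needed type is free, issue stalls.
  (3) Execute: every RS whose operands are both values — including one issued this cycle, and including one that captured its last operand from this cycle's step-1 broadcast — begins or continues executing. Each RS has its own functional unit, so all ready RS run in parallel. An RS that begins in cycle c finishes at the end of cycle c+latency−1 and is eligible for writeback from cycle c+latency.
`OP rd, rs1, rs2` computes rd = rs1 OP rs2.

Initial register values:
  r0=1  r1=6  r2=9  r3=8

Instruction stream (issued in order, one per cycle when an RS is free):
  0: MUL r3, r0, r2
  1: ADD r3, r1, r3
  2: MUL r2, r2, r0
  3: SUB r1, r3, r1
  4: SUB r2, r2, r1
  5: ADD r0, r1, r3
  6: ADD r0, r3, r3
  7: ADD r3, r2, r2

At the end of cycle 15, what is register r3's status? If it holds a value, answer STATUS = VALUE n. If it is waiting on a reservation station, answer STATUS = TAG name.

STATUS = VALUE 0

c1: issue MUL r3<-Mul1 | r0:1,r1:6,r2:9,r3:Mul1
c2: issue ADD r3<-Add1 | r0:1,r1:6,r2:9,r3:Add1
c3: issue MUL r2<-Mul2 | r0:1,r1:6,r2:Mul2,r3:Add1
c4: issue SUB r1<-Add2 | r0:1,r1:Add2,r2:Mul2,r3:Add1
c5: CDB Mul1=9; issue SUB r2<-Add3 | r0:1,r1:Add2,r2:Add3,r3:Add1
c6: stall | r0:1,r1:Add2,r2:Add3,r3:Add1
c7: CDB Add1=15; issue ADD r0<-Add1 | r0:Add1,r1:Add2,r2:Add3,r3:15
c8: CDB Mul2=9; stall | r0:Add1,r1:Add2,r2:Add3,r3:15
c9: CDB Add2=9; issue ADD r0<-Add2 | r0:Add2,r1:9,r2:Add3,r3:15
c10: stall | r0:Add2,r1:9,r2:Add3,r3:15
c11: CDB Add1=24; issue ADD r3<-Add1 | r0:Add2,r1:9,r2:Add3,r3:Add1
c12: CDB Add2=30 | r0:30,r1:9,r2:Add3,r3:Add1
c13: CDB Add3=0 | r0:30,r1:9,r2:0,r3:Add1
c14: - | r0:30,r1:9,r2:0,r3:Add1
c15: CDB Add1=0 | r0:30,r1:9,r2:0,r3:0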